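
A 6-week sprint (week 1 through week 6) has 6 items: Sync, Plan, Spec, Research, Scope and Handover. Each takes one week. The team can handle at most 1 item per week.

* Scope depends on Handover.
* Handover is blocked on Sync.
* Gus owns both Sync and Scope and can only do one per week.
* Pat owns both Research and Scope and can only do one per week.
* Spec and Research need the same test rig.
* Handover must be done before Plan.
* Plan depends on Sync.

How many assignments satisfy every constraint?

Splitting on Sync: it can be week 1 (40), week 2 (16), week 3 (4). Listing each branch's schedules as (Plan, Spec, Research, Scope, Handover) by week number:
Sync=week 1: (3,4,5,6,2) (3,4,6,5,2) (3,5,4,6,2) (3,5,6,4,2) (3,6,4,5,2) (3,6,5,4,2) (4,2,5,6,3) (4,2,6,5,3) (4,3,5,6,2) (4,3,6,5,2) (4,5,2,6,3) (4,5,3,6,2) (4,5,6,3,2) (4,6,2,5,3) (4,6,3,5,2) (4,6,5,3,2) (5,2,3,6,4) (5,2,4,6,3) (5,2,6,4,3) (5,3,2,6,4) (5,3,4,6,2) (5,3,6,4,2) (5,4,2,6,3) (5,4,3,6,2) (5,4,6,3,2) (5,6,2,4,3) (5,6,3,4,2) (5,6,4,3,2) (6,2,3,5,4) (6,2,4,5,3) (6,2,5,4,3) (6,3,2,5,4) (6,3,4,5,2) (6,3,5,4,2) (6,4,2,5,3) (6,4,3,5,2) (6,4,5,3,2) (6,5,2,4,3) (6,5,3,4,2) (6,5,4,3,2) — 40.
Sync=week 2: (4,1,5,6,3) (4,1,6,5,3) (4,5,1,6,3) (4,6,1,5,3) (5,1,3,6,4) (5,1,4,6,3) (5,1,6,4,3) (5,3,1,6,4) (5,4,1,6,3) (5,6,1,4,3) (6,1,3,5,4) (6,1,4,5,3) (6,1,5,4,3) (6,3,1,5,4) (6,4,1,5,3) (6,5,1,4,3) — 16.
Sync=week 3: (5,1,2,6,4) (5,2,1,6,4) (6,1,2,5,4) (6,2,1,5,4) — 4.
Summing: 40 + 16 + 4 = 60.

60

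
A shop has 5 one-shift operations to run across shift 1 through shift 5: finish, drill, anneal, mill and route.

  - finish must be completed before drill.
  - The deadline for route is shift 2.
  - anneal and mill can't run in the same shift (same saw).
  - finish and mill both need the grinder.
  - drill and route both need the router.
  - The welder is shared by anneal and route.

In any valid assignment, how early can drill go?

shift 2

Precedence pushes drill to at least shift 2.
drill at shift 2 is achievable: finish -> shift 1, drill -> shift 2, anneal -> shift 2, route -> shift 1, mill -> shift 3.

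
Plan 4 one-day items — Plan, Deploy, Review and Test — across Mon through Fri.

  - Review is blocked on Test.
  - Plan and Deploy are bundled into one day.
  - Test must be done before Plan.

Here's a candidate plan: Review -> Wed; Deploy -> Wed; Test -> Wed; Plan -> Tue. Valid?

Test must be done before Plan — violated.
Review is blocked on Test — violated.
Plan and Deploy are bundled into one day — violated.

No. Test must be done before Plan is not satisfied.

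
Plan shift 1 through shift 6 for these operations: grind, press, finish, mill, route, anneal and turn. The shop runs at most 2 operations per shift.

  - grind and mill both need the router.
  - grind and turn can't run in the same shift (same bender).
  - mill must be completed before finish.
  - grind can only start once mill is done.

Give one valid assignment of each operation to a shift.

finish in shift 2; grind in shift 2; anneal in shift 3; turn in shift 4; route in shift 3; press in shift 1; mill in shift 1

Checking: mill(shift 1) before finish(shift 2); mill(shift 1) before grind(shift 2); grind(shift 2) != mill(shift 1); grind(shift 2) != turn(shift 4); max 2 per shift (cap 2).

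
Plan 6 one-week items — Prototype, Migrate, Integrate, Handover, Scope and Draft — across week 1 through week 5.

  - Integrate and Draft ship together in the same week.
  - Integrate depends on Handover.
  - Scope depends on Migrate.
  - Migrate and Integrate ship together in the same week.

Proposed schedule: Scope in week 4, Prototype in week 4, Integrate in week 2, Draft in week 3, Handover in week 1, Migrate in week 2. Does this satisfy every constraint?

Integrate and Draft ship together in the same week — violated.
Scope depends on Migrate — holds.
Migrate and Integrate ship together in the same week — holds.
Integrate depends on Handover — holds.

No — it violates: Integrate and Draft ship together in the same week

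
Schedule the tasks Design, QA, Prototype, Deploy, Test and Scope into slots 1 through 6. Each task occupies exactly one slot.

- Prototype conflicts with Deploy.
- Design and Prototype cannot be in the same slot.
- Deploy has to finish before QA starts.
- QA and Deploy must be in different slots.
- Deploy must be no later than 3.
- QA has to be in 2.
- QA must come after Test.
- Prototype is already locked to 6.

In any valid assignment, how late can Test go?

Downstream work caps Test at 1.
Test at 1 is achievable: Prototype in 6; Scope in 1; Test in 1; Design in 1; Deploy in 1; QA in 2.

1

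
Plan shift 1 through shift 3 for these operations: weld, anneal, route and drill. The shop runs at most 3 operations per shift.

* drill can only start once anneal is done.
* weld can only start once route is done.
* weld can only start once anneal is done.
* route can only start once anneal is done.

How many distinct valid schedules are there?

2

Enumerating: anneal in shift 1; drill in shift 2; weld in shift 3; route in shift 2 | drill in shift 3; weld in shift 3; anneal in shift 1; route in shift 2.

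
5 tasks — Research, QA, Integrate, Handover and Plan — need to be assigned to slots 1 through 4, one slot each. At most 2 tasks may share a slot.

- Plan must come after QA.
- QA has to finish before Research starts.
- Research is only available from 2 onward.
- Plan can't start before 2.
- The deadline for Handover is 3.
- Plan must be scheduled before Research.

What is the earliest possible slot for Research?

Research is available from 2; precedence pushes Research to at least 3.
Research at 3 is achievable: Research=3; Plan=2; Integrate=2; QA=1; Handover=1.

3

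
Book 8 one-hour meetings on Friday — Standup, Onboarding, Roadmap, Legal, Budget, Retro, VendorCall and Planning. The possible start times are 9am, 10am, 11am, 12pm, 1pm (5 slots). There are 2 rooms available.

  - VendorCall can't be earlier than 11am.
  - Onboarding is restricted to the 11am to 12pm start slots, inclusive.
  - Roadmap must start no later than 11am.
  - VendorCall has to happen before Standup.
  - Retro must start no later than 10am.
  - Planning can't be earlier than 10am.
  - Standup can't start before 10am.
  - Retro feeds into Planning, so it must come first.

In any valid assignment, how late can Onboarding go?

Onboarding is available from 11am; Onboarding's own window allows nothing later than 12pm.
Onboarding at 12pm is achievable: Standup=12pm, Onboarding=12pm, VendorCall=11am, Budget=11am, Planning=10am, Roadmap=9am, Retro=9am, Legal=10am.

12pm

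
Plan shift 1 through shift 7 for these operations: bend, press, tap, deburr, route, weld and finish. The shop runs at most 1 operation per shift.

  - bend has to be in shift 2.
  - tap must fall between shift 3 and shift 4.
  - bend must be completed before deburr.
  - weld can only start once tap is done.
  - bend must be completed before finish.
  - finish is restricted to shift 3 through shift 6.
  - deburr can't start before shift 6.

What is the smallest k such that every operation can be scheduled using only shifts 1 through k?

7 shifts

The precedence chain requires at least 2 distinct shifts.
With at most 1 per shift and 7 operations, at least 7 shifts are needed.
deburr can't be placed before shift 6, so the schedule must run through at least shift 6.
7 works (last occupied shift: shift 7): for example route=shift 7; tap=shift 3; bend=shift 2; finish=shift 4; weld=shift 5; deburr=shift 6; press=shift 1.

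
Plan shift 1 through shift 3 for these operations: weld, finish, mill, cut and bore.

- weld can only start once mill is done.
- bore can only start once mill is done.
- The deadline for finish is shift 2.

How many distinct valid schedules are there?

30

Splitting on weld: it can be shift 2 (12), shift 3 (18). Listing each branch's schedules as (finish, mill, cut, bore) by shift number:
weld=shift 2: (1,1,1,2) (1,1,1,3) (1,1,2,2) (1,1,2,3) (1,1,3,2) (1,1,3,3) (2,1,1,2) (2,1,1,3) (2,1,2,2) (2,1,2,3) (2,1,3,2) (2,1,3,3) — 12.
weld=shift 3: (1,1,1,2) (1,1,1,3) (1,1,2,2) (1,1,2,3) (1,1,3,2) (1,1,3,3) (1,2,1,3) (1,2,2,3) (1,2,3,3) (2,1,1,2) (2,1,1,3) (2,1,2,2) (2,1,2,3) (2,1,3,2) (2,1,3,3) (2,2,1,3) (2,2,2,3) (2,2,3,3) — 18.
Summing: 12 + 18 = 30.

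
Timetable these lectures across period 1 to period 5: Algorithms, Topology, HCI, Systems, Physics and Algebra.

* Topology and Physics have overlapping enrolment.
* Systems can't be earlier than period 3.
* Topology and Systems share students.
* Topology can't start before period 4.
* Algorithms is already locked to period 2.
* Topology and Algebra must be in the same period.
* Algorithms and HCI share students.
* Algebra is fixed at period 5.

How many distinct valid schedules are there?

32

Splitting on HCI: it can be period 1 (8), period 3 (8), period 4 (8), period 5 (8). Listing each branch's schedules as (Algorithms, Topology, Systems, Physics, Algebra) by period number:
HCI=period 1: (2,5,3,1,5) (2,5,3,2,5) (2,5,3,3,5) (2,5,3,4,5) (2,5,4,1,5) (2,5,4,2,5) (2,5,4,3,5) (2,5,4,4,5) — 8.
HCI=period 3: (2,5,3,1,5) (2,5,3,2,5) (2,5,3,3,5) (2,5,3,4,5) (2,5,4,1,5) (2,5,4,2,5) (2,5,4,3,5) (2,5,4,4,5) — 8.
HCI=period 4: (2,5,3,1,5) (2,5,3,2,5) (2,5,3,3,5) (2,5,3,4,5) (2,5,4,1,5) (2,5,4,2,5) (2,5,4,3,5) (2,5,4,4,5) — 8.
HCI=period 5: (2,5,3,1,5) (2,5,3,2,5) (2,5,3,3,5) (2,5,3,4,5) (2,5,4,1,5) (2,5,4,2,5) (2,5,4,3,5) (2,5,4,4,5) — 8.
Summing: 8 + 8 + 8 + 8 = 32.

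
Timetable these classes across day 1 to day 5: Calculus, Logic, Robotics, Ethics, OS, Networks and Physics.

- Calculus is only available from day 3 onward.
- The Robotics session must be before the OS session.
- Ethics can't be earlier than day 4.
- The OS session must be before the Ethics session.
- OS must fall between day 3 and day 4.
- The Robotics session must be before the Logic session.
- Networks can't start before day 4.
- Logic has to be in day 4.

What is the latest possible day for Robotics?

day 3

Downstream work caps Robotics at day 3.
Robotics at day 3 is achievable: Calculus=day 3, OS=day 4, Robotics=day 3, Logic=day 4, Physics=day 1, Networks=day 4, Ethics=day 5.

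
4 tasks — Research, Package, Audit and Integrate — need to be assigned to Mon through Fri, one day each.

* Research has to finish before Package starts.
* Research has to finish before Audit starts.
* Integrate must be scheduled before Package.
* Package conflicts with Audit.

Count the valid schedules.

Splitting on Research: it can be Mon (30), Tue (18), Wed (7). Listing each branch's schedules as (Package, Audit, Integrate):
Research=Mon: (Tue,Wed,Mon) (Tue,Thu,Mon) (Tue,Fri,Mon) (Wed,Tue,Mon) (Wed,Tue,Tue) (Wed,Thu,Mon) (Wed,Thu,Tue) (Wed,Fri,Mon) (Wed,Fri,Tue) (Thu,Tue,Mon) (Thu,Tue,Tue) (Thu,Tue,Wed) (Thu,Wed,Mon) (Thu,Wed,Tue) (Thu,Wed,Wed) (Thu,Fri,Mon) (Thu,Fri,Tue) (Thu,Fri,Wed) (Fri,Tue,Mon) (Fri,Tue,Tue) (Fri,Tue,Wed) (Fri,Tue,Thu) (Fri,Wed,Mon) (Fri,Wed,Tue) (Fri,Wed,Wed) (Fri,Wed,Thu) (Fri,Thu,Mon) (Fri,Thu,Tue) (Fri,Thu,Wed) (Fri,Thu,Thu) — 30.
Research=Tue: (Wed,Thu,Mon) (Wed,Thu,Tue) (Wed,Fri,Mon) (Wed,Fri,Tue) (Thu,Wed,Mon) (Thu,Wed,Tue) (Thu,Wed,Wed) (Thu,Fri,Mon) (Thu,Fri,Tue) (Thu,Fri,Wed) (Fri,Wed,Mon) (Fri,Wed,Tue) (Fri,Wed,Wed) (Fri,Wed,Thu) (Fri,Thu,Mon) (Fri,Thu,Tue) (Fri,Thu,Wed) (Fri,Thu,Thu) — 18.
Research=Wed: (Thu,Fri,Mon) (Thu,Fri,Tue) (Thu,Fri,Wed) (Fri,Thu,Mon) (Fri,Thu,Tue) (Fri,Thu,Wed) (Fri,Thu,Thu) — 7.
Summing: 30 + 18 + 7 = 55.

55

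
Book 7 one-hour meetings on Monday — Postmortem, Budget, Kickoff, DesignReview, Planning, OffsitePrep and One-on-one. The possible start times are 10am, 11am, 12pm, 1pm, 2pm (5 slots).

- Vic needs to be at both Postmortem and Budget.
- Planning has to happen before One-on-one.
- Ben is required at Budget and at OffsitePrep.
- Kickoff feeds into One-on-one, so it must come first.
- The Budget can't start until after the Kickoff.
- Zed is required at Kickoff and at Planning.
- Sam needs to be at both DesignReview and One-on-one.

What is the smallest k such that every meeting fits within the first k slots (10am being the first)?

3

The precedence chain requires at least 2 distinct slots.
Could 2 slots be enough, i.e. nothing placed later than 11am? No: One-on-one must come after Planning (at 10am or later) → {11am}; Planning must come before One-on-one (at 11am or earlier) → {10am}; Budget must come after Kickoff (at 10am or later) → {11am}; Kickoff must come before Budget (at 11am or earlier) → {10am}; Planning can't share with Kickoff (10am) → nothing is left.
So 2 slots is not enough.
3 works (last occupied slot: 12pm): for example Planning -> 11am; Kickoff -> 10am; One-on-one -> 12pm; Budget -> 11am; Postmortem -> 10am; OffsitePrep -> 10am; DesignReview -> 10am.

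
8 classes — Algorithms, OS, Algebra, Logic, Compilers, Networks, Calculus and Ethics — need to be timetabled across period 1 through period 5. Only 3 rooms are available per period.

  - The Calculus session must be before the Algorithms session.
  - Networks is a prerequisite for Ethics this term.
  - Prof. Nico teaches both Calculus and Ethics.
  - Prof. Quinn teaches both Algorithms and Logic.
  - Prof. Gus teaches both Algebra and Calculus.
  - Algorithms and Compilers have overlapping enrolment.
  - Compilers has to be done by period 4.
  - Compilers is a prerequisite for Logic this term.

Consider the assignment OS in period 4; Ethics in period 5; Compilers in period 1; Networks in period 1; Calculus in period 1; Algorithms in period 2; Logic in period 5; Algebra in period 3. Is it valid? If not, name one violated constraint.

Valid

Prof. Gus teaches both Algebra and Calculus — holds.
Prof. Quinn teaches both Algorithms and Logic — holds.
Compilers is a prerequisite for Logic this term — holds.
The Calculus session must be before the Algorithms session — holds.
Networks is a prerequisite for Ethics this term — holds.
Compilers has to be done by period 4 — holds.
Only 3 rooms are available per period — holds.
Prof. Nico teaches both Calculus and Ethics — holds.
Algorithms and Compilers have overlapping enrolment — holds.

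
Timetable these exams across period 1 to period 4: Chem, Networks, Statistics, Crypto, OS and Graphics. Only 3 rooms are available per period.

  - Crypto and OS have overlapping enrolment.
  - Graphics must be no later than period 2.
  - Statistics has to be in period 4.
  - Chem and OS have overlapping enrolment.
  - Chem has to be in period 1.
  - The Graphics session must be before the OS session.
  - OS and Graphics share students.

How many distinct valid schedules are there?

Splitting on Networks: it can be period 1 (12), period 2 (15), period 3 (15), period 4 (15). Listing each branch's schedules as (Chem, Statistics, Crypto, OS, Graphics) by period number:
Networks=period 1: (1,4,1,3,2) (1,4,1,4,2) (1,4,2,3,1) (1,4,2,3,2) (1,4,2,4,1) (1,4,2,4,2) (1,4,3,2,1) (1,4,3,4,1) (1,4,3,4,2) (1,4,4,2,1) (1,4,4,3,1) (1,4,4,3,2) — 12.
Networks=period 2: (1,4,1,2,1) (1,4,1,3,1) (1,4,1,3,2) (1,4,1,4,1) (1,4,1,4,2) (1,4,2,3,1) (1,4,2,3,2) (1,4,2,4,1) (1,4,2,4,2) (1,4,3,2,1) (1,4,3,4,1) (1,4,3,4,2) (1,4,4,2,1) (1,4,4,3,1) (1,4,4,3,2) — 15.
Networks=period 3: (1,4,1,2,1) (1,4,1,3,1) (1,4,1,3,2) (1,4,1,4,1) (1,4,1,4,2) (1,4,2,3,1) (1,4,2,3,2) (1,4,2,4,1) (1,4,2,4,2) (1,4,3,2,1) (1,4,3,4,1) (1,4,3,4,2) (1,4,4,2,1) (1,4,4,3,1) (1,4,4,3,2) — 15.
Networks=period 4: (1,4,1,2,1) (1,4,1,3,1) (1,4,1,3,2) (1,4,1,4,1) (1,4,1,4,2) (1,4,2,3,1) (1,4,2,3,2) (1,4,2,4,1) (1,4,2,4,2) (1,4,3,2,1) (1,4,3,4,1) (1,4,3,4,2) (1,4,4,2,1) (1,4,4,3,1) (1,4,4,3,2) — 15.
Summing: 12 + 15 + 15 + 15 = 57.

57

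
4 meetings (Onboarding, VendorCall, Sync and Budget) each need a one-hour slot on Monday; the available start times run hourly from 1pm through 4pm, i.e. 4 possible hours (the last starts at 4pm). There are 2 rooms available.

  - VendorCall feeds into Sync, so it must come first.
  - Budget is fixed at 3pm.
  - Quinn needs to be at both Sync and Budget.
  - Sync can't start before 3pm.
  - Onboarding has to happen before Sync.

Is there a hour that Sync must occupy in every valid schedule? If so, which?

4pm

Sync's window is 3pm–4pm.
Budget is fixed at 3pm, and Sync can't share a hour with Budget.
So Sync must be 4pm.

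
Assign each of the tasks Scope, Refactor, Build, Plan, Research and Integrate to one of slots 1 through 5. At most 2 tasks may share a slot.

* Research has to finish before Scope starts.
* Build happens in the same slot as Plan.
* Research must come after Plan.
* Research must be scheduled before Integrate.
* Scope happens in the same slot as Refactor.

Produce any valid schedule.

Build -> 1; Plan -> 1; Scope -> 3; Integrate -> 4; Refactor -> 3; Research -> 2

Checking: Research(2) before Integrate(4); Research(2) before Scope(3); Plan(1) before Research(2); Scope = Refactor = 3; Build = Plan = 1; max 2 per slot (cap 2).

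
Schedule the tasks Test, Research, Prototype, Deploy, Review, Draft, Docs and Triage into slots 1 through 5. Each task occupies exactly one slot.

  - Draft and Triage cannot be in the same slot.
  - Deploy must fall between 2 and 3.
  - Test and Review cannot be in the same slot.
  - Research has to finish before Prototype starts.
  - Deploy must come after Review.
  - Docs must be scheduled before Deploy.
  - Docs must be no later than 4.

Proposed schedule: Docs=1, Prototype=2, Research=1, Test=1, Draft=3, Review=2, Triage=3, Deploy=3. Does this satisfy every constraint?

Test and Review cannot be in the same slot — holds.
Draft and Triage cannot be in the same slot — violated.
Docs must be no later than 4 — holds.
Research has to finish before Prototype starts — holds.
Deploy must come after Review — holds.
Deploy must fall between 2 and 3 — holds.
Docs must be scheduled before Deploy — holds.

No — it violates: Draft and Triage cannot be in the same slot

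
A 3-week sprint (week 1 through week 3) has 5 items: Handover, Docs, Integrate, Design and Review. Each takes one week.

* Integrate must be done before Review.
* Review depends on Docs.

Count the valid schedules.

Splitting on Handover: it can be week 1 (15), week 2 (15), week 3 (15). Listing each branch's schedules as (Docs, Integrate, Design, Review) by week number:
Handover=week 1: (1,1,1,2) (1,1,1,3) (1,1,2,2) (1,1,2,3) (1,1,3,2) (1,1,3,3) (1,2,1,3) (1,2,2,3) (1,2,3,3) (2,1,1,3) (2,1,2,3) (2,1,3,3) (2,2,1,3) (2,2,2,3) (2,2,3,3) — 15.
Handover=week 2: (1,1,1,2) (1,1,1,3) (1,1,2,2) (1,1,2,3) (1,1,3,2) (1,1,3,3) (1,2,1,3) (1,2,2,3) (1,2,3,3) (2,1,1,3) (2,1,2,3) (2,1,3,3) (2,2,1,3) (2,2,2,3) (2,2,3,3) — 15.
Handover=week 3: (1,1,1,2) (1,1,1,3) (1,1,2,2) (1,1,2,3) (1,1,3,2) (1,1,3,3) (1,2,1,3) (1,2,2,3) (1,2,3,3) (2,1,1,3) (2,1,2,3) (2,1,3,3) (2,2,1,3) (2,2,2,3) (2,2,3,3) — 15.
Summing: 15 + 15 + 15 = 45.

45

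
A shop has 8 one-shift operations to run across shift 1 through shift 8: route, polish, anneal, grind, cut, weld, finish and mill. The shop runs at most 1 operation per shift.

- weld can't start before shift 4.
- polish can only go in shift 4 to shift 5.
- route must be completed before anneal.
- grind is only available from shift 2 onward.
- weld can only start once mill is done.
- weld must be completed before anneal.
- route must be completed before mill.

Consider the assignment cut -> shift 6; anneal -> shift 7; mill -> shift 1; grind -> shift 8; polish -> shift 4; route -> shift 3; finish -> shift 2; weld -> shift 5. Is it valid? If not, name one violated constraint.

No — it violates: route must be completed before mill

grind is only available from shift 2 onward — holds.
weld can't start before shift 4 — holds.
route must be completed before anneal — holds.
route must be completed before mill — violated.
weld can only start once mill is done — holds.
polish can only go in shift 4 to shift 5 — holds.
The shop runs at most 1 operation per shift — holds.
weld must be completed before anneal — holds.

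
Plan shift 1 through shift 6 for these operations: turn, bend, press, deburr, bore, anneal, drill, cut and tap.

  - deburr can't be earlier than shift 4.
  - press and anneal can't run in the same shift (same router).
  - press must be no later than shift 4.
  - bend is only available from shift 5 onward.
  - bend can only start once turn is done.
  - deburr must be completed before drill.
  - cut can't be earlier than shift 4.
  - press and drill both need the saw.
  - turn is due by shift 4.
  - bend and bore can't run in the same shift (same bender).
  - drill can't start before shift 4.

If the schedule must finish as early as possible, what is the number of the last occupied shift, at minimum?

shift 5

The precedence chain requires at least 2 distinct shifts.
bend can't be placed before shift 5, so the schedule must run through at least shift 5.
5 works (last occupied shift: shift 5): for example bend -> shift 5; turn -> shift 1; deburr -> shift 4; bore -> shift 1; cut -> shift 4; drill -> shift 5; press -> shift 1; anneal -> shift 2; tap -> shift 1.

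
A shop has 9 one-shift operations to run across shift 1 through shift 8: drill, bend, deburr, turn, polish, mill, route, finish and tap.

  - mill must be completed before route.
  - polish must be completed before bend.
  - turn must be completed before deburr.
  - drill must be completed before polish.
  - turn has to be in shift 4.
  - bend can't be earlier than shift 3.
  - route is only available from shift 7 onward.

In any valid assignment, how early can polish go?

Precedence pushes polish to at least shift 2; downstream work caps polish at shift 7.
polish at shift 2 is achievable: turn -> shift 4; drill -> shift 1; tap -> shift 1; mill -> shift 1; route -> shift 7; polish -> shift 2; deburr -> shift 5; finish -> shift 1; bend -> shift 3.

shift 2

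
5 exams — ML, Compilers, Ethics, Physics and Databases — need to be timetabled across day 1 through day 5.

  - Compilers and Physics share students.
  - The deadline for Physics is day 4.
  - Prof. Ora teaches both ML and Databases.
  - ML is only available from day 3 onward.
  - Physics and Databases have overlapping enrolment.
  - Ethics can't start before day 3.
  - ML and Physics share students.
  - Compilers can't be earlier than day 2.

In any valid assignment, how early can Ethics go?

day 3

Ethics is available from day 3.
Ethics at day 3 is achievable: Databases in day 2, Ethics in day 3, Physics in day 1, ML in day 3, Compilers in day 2.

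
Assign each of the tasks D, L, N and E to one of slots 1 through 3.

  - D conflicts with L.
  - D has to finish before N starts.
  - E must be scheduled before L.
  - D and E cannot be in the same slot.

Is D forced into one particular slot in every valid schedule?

D can be 1 (e.g. N -> 2; L -> 3; D -> 1; E -> 2) or 2 (e.g. L in 3, N in 3, D in 2, E in 1).

No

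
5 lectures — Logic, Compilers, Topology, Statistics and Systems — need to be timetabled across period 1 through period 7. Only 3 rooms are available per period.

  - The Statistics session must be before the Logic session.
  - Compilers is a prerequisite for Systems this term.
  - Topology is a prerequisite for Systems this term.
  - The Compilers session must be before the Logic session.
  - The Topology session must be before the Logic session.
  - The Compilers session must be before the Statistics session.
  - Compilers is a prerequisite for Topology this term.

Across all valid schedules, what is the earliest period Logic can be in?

period 3

Precedence pushes Logic to at least period 3.
Logic at period 3 is achievable: Systems in period 3; Logic in period 3; Statistics in period 2; Topology in period 2; Compilers in period 1.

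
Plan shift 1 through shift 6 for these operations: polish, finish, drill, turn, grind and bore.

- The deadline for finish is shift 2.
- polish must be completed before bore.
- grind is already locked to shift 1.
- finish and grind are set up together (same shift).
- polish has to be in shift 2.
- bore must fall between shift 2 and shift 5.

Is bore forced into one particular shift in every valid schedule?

bore can be shift 3 (e.g. grind=shift 1; bore=shift 3; polish=shift 2; turn=shift 1; drill=shift 1; finish=shift 1) or shift 4 (e.g. polish -> shift 2; bore -> shift 4; drill -> shift 1; grind -> shift 1; finish -> shift 1; turn -> shift 1).

No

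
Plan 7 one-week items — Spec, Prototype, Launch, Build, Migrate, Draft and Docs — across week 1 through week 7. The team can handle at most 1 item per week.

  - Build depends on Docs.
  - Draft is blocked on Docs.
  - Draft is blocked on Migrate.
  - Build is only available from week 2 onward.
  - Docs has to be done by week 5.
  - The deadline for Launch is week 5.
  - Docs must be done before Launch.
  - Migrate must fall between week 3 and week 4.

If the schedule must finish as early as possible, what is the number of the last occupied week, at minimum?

7

The precedence chain requires at least 2 distinct weeks.
With at most 1 per week and 7 work items, at least 7 weeks are needed.
Propagating the time windows through the other constraints, Draft can't land before week 4, so the schedule must run through at least week 4.
7 works (last occupied week: week 7): for example Prototype=week 7; Draft=week 5; Spec=week 6; Launch=week 2; Migrate=week 3; Docs=week 1; Build=week 4.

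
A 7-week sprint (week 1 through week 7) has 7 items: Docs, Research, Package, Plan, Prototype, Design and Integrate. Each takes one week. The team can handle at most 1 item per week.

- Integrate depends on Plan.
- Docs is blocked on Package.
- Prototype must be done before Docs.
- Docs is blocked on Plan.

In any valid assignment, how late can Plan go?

Downstream work caps Plan at week 6.
Plan at week 5 is achievable: Integrate -> week 7; Plan -> week 5; Prototype -> week 2; Docs -> week 6; Design -> week 4; Package -> week 1; Research -> week 3.
Nothing later works — the capacity limit rule out every week after week 5.

week 5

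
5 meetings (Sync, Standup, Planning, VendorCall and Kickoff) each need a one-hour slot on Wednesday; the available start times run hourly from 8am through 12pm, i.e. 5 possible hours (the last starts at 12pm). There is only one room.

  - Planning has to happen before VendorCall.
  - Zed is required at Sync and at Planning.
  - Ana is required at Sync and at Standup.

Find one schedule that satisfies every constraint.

Kickoff in 12pm; VendorCall in 9am; Planning in 8am; Standup in 11am; Sync in 10am

Checking: Planning(8am) before VendorCall(9am); Sync(10am) != Planning(8am); Sync(10am) != Standup(11am); max 1 per hour (cap 1).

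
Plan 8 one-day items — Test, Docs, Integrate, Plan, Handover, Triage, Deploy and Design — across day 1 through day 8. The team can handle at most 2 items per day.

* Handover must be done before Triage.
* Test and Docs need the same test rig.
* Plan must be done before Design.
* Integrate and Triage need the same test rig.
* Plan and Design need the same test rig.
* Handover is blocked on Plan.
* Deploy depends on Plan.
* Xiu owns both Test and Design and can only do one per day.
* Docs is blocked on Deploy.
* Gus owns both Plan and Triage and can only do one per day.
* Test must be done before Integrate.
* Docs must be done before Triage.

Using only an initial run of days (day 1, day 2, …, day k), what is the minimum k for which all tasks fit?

The precedence chain requires at least 4 distinct days.
With at most 2 per day and 8 tasks, at least 4 days are needed.
4 works (last occupied day: day 4): for example Docs=day 3; Deploy=day 2; Integrate=day 3; Handover=day 2; Plan=day 1; Design=day 4; Triage=day 4; Test=day 1.

4 days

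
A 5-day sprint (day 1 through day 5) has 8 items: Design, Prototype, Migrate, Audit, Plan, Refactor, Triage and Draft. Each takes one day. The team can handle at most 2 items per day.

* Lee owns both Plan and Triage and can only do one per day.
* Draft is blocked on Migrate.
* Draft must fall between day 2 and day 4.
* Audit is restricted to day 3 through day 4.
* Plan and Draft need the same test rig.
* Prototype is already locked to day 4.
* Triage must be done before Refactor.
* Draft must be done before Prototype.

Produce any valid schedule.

Prototype -> day 4, Audit -> day 3, Draft -> day 2, Triage -> day 1, Plan -> day 4, Design -> day 3, Migrate -> day 1, Refactor -> day 2

Checking: Migrate(day 1) before Draft(day 2); Draft(day 2) before Prototype(day 4); Triage(day 1) before Refactor(day 2); Plan(day 4) != Triage(day 1); Plan(day 4) != Draft(day 2); Prototype=day 4 in [day 4,day 4]; Draft=day 2 in [day 2,day 4]; Audit=day 3 in [day 3,day 4]; max 2 per day (cap 2).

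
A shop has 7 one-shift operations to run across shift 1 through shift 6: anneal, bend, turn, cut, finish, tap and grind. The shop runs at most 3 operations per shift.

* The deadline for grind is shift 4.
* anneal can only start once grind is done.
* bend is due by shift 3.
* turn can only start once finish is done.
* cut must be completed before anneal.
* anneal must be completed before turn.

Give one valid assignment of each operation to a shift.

bend -> shift 1, cut -> shift 1, finish -> shift 2, anneal -> shift 2, turn -> shift 3, tap -> shift 2, grind -> shift 1

Checking: cut(shift 1) before anneal(shift 2); grind(shift 1) before anneal(shift 2); anneal(shift 2) before turn(shift 3); finish(shift 2) before turn(shift 3); grind=shift 1 in [shift 1,shift 4]; bend=shift 1 in [shift 1,shift 3]; max 3 per shift (cap 3).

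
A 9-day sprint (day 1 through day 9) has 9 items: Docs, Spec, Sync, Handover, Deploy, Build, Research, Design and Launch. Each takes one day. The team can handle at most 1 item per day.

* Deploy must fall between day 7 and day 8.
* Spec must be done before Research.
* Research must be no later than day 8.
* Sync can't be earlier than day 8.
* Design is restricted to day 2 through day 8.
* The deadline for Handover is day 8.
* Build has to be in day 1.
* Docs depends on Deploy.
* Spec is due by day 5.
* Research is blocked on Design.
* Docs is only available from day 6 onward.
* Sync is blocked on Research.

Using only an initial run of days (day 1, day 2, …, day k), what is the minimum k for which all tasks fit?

The precedence chain requires at least 3 distinct days.
With at most 1 per day and 9 tasks, at least 9 days are needed.
Sync can't be placed before day 8, so the schedule must run through at least day 8.
9 works (last occupied day: day 9): for example Docs=day 9, Spec=day 2, Launch=day 6, Sync=day 8, Handover=day 5, Build=day 1, Design=day 3, Deploy=day 7, Research=day 4.

9 days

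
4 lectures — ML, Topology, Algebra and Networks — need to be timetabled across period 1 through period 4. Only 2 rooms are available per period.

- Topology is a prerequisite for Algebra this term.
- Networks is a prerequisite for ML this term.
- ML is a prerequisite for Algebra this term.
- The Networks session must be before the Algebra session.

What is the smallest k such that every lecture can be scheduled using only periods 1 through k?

3

The precedence chain requires at least 3 distinct periods.
With at most 2 per period and 4 lectures, at least 2 periods are needed.
3 works (last occupied period: period 3): for example Networks -> period 1; ML -> period 2; Algebra -> period 3; Topology -> period 1.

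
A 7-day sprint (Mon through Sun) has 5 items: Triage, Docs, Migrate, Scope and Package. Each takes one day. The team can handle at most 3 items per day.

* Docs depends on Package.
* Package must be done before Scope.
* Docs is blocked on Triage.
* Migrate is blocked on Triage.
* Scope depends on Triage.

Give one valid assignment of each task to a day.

Package -> Mon, Scope -> Tue, Migrate -> Tue, Triage -> Mon, Docs -> Tue

Checking: Triage(Mon) before Docs(Tue); Package(Mon) before Docs(Tue); Triage(Mon) before Scope(Tue); Triage(Mon) before Migrate(Tue); Package(Mon) before Scope(Tue); max 3 per day (cap 3).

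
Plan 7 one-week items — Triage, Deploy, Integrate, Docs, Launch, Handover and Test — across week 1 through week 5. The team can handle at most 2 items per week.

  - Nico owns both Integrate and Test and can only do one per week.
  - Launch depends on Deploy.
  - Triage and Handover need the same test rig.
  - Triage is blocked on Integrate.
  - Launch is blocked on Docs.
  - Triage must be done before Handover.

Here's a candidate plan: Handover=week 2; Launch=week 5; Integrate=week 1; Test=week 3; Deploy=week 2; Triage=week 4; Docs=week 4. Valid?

Triage must be done before Handover — violated.
Triage is blocked on Integrate — holds.
Triage and Handover need the same test rig — holds.
The team can handle at most 2 items per week — holds.
Launch depends on Deploy — holds.
Launch is blocked on Docs — holds.
Nico owns both Integrate and Test and can only do one per week — holds.

Invalid. Triage must be done before Handover.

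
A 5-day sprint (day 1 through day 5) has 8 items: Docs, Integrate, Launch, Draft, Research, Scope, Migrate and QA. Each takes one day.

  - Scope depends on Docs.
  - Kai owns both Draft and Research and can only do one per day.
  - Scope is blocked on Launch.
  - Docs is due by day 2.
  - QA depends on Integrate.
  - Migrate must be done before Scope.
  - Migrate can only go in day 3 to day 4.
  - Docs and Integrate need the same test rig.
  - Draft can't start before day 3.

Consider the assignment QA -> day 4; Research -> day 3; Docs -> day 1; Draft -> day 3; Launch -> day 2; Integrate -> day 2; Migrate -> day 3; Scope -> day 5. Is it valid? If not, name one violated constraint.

Invalid. Kai owns both Draft and Research and can only do one per day.

Migrate can only go in day 3 to day 4 — holds.
Kai owns both Draft and Research and can only do one per day — violated.
Scope is blocked on Launch — holds.
Docs is due by day 2 — holds.
Draft can't start before day 3 — holds.
Scope depends on Docs — holds.
Docs and Integrate need the same test rig — holds.
QA depends on Integrate — holds.
Migrate must be done before Scope — holds.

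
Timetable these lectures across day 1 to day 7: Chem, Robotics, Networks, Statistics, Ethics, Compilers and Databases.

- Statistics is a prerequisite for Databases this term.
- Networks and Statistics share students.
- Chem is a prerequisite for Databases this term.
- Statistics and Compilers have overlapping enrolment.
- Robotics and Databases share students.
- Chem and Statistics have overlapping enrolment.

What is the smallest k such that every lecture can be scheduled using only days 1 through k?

The precedence chain requires at least 2 distinct days.
Could 2 days be enough, i.e. nothing placed later than day 2? No: Databases must come after Statistics (at day 1 or later) → {day 2}; Statistics must come before Databases (at day 2 or earlier) → {day 1}; Chem must come before Databases (at day 2 or earlier) → {day 1}; Statistics can't share with Chem (day 1) → nothing is left.
So 2 days is not enough.
3 works (last occupied day: day 3): for example Ethics in day 1; Databases in day 3; Statistics in day 2; Networks in day 1; Robotics in day 1; Chem in day 1; Compilers in day 1.

3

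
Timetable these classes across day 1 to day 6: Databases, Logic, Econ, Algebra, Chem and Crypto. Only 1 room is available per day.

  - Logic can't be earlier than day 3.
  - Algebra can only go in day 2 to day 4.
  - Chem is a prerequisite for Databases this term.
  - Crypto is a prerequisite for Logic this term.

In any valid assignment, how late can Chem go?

day 5

Downstream work caps Chem at day 5.
Chem at day 5 is achievable: Databases in day 6; Algebra in day 2; Chem in day 5; Logic in day 3; Econ in day 4; Crypto in day 1.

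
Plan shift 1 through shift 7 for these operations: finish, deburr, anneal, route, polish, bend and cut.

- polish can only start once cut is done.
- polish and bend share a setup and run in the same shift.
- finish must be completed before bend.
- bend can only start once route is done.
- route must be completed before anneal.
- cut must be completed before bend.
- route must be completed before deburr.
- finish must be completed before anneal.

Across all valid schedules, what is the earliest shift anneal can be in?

shift 2

Precedence pushes anneal to at least shift 2.
anneal at shift 2 is achievable: polish=shift 2; cut=shift 1; deburr=shift 2; finish=shift 1; bend=shift 2; anneal=shift 2; route=shift 1.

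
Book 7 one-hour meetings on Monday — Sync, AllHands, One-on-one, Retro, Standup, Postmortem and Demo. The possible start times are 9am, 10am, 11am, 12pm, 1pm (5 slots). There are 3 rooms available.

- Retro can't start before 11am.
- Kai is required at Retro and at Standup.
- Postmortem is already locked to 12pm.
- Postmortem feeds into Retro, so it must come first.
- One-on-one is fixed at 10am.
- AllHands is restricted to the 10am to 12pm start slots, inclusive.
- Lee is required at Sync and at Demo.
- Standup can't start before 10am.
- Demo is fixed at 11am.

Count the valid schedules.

34

Splitting on Sync: it can be 9am (9), 10am (8), 12pm (8), 1pm (9). Listing each branch's schedules as (AllHands, One-on-one, Retro, Standup, Postmortem, Demo):
Sync=9am: (10am,10am,1pm,10am,12pm,11am) (10am,10am,1pm,11am,12pm,11am) (10am,10am,1pm,12pm,12pm,11am) (11am,10am,1pm,10am,12pm,11am) (11am,10am,1pm,11am,12pm,11am) (11am,10am,1pm,12pm,12pm,11am) (12pm,10am,1pm,10am,12pm,11am) (12pm,10am,1pm,11am,12pm,11am) (12pm,10am,1pm,12pm,12pm,11am) — 9.
Sync=10am: (10am,10am,1pm,11am,12pm,11am) (10am,10am,1pm,12pm,12pm,11am) (11am,10am,1pm,10am,12pm,11am) (11am,10am,1pm,11am,12pm,11am) (11am,10am,1pm,12pm,12pm,11am) (12pm,10am,1pm,10am,12pm,11am) (12pm,10am,1pm,11am,12pm,11am) (12pm,10am,1pm,12pm,12pm,11am) — 8.
Sync=12pm: (10am,10am,1pm,10am,12pm,11am) (10am,10am,1pm,11am,12pm,11am) (10am,10am,1pm,12pm,12pm,11am) (11am,10am,1pm,10am,12pm,11am) (11am,10am,1pm,11am,12pm,11am) (11am,10am,1pm,12pm,12pm,11am) (12pm,10am,1pm,10am,12pm,11am) (12pm,10am,1pm,11am,12pm,11am) — 8.
Sync=1pm: (10am,10am,1pm,10am,12pm,11am) (10am,10am,1pm,11am,12pm,11am) (10am,10am,1pm,12pm,12pm,11am) (11am,10am,1pm,10am,12pm,11am) (11am,10am,1pm,11am,12pm,11am) (11am,10am,1pm,12pm,12pm,11am) (12pm,10am,1pm,10am,12pm,11am) (12pm,10am,1pm,11am,12pm,11am) (12pm,10am,1pm,12pm,12pm,11am) — 9.
Summing: 9 + 8 + 8 + 9 = 34.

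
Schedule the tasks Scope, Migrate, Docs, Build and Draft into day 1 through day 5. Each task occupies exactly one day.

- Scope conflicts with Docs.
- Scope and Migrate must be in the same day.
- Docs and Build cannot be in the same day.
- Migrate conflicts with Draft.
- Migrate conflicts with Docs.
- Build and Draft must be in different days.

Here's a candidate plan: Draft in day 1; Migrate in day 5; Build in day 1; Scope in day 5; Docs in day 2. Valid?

Invalid. Build and Draft must be in different days.

Migrate conflicts with Docs — holds.
Build and Draft must be in different days — violated.
Scope and Migrate must be in the same day — holds.
Scope conflicts with Docs — holds.
Docs and Build cannot be in the same day — holds.
Migrate conflicts with Draft — holds.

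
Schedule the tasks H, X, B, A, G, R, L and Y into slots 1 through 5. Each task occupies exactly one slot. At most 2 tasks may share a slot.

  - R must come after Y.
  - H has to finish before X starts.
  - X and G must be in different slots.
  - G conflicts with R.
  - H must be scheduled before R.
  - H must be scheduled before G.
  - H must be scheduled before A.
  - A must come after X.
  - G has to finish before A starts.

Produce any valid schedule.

B -> 3; L -> 4; H -> 1; G -> 3; A -> 4; R -> 2; X -> 2; Y -> 1

Checking: H(1) before A(4); H(1) before G(3); G(3) before A(4); H(1) before X(2); X(2) before A(4); Y(1) before R(2); H(1) before R(2); X(2) != G(3); G(3) != R(2); max 2 per slot (cap 2).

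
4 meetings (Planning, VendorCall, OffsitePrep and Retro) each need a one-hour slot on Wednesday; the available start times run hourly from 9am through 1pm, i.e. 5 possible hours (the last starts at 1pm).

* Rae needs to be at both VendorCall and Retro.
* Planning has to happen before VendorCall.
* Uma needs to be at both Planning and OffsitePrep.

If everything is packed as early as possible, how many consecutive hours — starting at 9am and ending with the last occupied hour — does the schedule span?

The precedence chain requires at least 2 distinct hours.
2 works (last occupied hour: 10am): for example OffsitePrep=10am, Retro=9am, VendorCall=10am, Planning=9am.

2 hours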